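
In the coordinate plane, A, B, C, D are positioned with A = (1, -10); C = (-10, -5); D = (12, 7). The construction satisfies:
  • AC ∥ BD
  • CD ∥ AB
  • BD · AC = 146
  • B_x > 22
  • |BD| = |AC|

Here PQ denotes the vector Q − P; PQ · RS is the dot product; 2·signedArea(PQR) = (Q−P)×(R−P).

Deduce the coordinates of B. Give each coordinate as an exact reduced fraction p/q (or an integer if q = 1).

1. B_x = 23  [AC ∥ BD ∩ CD ∥ AB]
2. B_y = 2  [AC ∥ BD ∩ CD ∥ AB]
   → B = (23, 2)

B = (23, 2)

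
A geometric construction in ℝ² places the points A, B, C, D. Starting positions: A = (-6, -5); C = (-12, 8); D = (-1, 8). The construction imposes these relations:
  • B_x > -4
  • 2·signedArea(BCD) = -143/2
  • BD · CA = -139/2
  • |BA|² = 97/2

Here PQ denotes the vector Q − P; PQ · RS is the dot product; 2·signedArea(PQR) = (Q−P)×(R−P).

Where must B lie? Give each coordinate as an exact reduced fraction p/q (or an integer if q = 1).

B = (-7/2, 3/2)

1. B_x = -7/2  [BD · CA = -139/2 ∩ 2·signedArea(BCD) = -143/2]
2. B_y = 3/2  [BD · CA = -139/2 ∩ 2·signedArea(BCD) = -143/2]
   → B = (-7/2, 3/2)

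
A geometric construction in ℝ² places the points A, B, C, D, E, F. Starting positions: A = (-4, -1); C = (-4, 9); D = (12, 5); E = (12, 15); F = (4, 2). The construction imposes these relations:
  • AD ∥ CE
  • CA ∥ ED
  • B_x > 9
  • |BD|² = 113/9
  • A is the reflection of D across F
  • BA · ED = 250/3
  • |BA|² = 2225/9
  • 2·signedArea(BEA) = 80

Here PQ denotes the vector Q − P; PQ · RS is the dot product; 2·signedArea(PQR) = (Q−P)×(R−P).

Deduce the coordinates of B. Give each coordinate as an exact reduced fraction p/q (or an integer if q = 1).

B = (28/3, 22/3)

1. B_x = 28/3  [2·signedArea(BEA) = 80 ∩ BA · ED = 250/3]
2. B_y = 22/3  [2·signedArea(BEA) = 80 ∩ BA · ED = 250/3]
   → B = (28/3, 22/3)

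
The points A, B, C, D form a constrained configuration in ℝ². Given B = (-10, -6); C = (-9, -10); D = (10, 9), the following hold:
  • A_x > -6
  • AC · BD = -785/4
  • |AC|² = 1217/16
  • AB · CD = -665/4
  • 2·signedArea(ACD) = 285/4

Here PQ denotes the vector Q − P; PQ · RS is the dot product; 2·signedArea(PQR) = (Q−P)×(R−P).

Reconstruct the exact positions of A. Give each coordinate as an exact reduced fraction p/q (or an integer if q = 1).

A = (-5, -9/4)

1. A_x = -5  [AC · BD = -785/4 ∩ AB · CD = -665/4]
2. A_y = -9/4  [AC · BD = -785/4 ∩ AB · CD = -665/4]
   → A = (-5, -9/4)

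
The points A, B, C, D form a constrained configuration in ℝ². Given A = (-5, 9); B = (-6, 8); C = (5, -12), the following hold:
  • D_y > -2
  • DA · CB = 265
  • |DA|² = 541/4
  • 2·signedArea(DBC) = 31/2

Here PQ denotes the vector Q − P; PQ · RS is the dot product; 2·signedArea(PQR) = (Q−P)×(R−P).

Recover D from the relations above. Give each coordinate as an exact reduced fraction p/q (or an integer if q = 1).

D = (0, -3/2)

1. D_x = 0  [DA · CB = 265 ∩ 2·signedArea(DBC) = 31/2]
2. D_y = -3/2  [DA · CB = 265 ∩ 2·signedArea(DBC) = 31/2]
   → D = (0, -3/2)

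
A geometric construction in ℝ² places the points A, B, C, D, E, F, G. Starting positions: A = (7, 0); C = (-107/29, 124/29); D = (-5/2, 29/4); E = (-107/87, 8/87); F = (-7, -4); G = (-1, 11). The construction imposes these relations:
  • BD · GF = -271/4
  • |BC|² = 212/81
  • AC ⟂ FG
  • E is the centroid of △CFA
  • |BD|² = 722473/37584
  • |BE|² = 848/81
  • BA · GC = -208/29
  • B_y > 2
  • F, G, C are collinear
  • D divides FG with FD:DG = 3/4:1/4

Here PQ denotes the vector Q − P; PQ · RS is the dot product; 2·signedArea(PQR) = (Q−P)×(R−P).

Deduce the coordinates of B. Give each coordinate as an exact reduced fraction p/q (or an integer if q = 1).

1. B_x = -749/261  [line 6·x + 15·y + -26 = 0 ∩ |BE|² = 848/81]
2. B_y = 752/261  [line 6·x + 15·y + -26 = 0 ∩ |BE|² = 848/81]
   → B = (-749/261, 752/261)

B = (-749/261, 752/261)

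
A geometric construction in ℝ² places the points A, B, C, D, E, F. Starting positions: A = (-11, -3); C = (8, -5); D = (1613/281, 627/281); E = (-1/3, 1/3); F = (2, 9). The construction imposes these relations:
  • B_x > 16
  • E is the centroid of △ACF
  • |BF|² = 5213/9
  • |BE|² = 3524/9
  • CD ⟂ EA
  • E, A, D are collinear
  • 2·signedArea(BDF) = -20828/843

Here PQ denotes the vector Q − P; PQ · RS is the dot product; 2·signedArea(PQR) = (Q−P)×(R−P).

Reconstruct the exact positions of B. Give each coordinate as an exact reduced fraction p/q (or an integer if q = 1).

B = (49/3, -31/3)

1. B_x = 49/3  [line -1902/281·x + -1051/281·y + 60617/843 = 0 ∩ |BE|² = 3524/9]
2. B_y = -31/3  [line -1902/281·x + -1051/281·y + 60617/843 = 0 ∩ |BE|² = 3524/9]
   → B = (49/3, -31/3)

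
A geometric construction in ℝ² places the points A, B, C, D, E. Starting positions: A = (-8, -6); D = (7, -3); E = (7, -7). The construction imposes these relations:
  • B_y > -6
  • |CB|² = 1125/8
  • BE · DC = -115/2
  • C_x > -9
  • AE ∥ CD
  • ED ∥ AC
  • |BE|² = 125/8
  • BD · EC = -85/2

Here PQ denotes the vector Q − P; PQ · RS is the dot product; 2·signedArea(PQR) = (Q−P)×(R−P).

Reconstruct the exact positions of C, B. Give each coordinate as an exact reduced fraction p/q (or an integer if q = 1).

1. C_x = -8  [AE ∥ CD ∩ ED ∥ AC]
2. C_y = -2  [AE ∥ CD ∩ ED ∥ AC]
   → C = (-8, -2)
3. B_x = 13/4  [BD · EC = -85/2 ∩ BE · DC = -115/2]
4. B_y = -23/4  [BD · EC = -85/2 ∩ BE · DC = -115/2]
   → B = (13/4, -23/4)

B = (13/4, -23/4)
C = (-8, -2)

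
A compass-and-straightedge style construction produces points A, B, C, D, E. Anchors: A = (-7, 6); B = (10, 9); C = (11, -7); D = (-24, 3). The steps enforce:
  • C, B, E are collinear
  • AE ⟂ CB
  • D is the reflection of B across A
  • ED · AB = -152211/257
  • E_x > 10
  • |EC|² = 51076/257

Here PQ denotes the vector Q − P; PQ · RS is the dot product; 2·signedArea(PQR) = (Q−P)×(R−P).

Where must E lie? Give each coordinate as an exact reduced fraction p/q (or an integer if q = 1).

E = (2601/257, 1817/257)

1. E_x = 2601/257  [C, B, E are collinear ∩ AE ⟂ CB]
2. E_y = 1817/257  [C, B, E are collinear ∩ AE ⟂ CB]
   → E = (2601/257, 1817/257)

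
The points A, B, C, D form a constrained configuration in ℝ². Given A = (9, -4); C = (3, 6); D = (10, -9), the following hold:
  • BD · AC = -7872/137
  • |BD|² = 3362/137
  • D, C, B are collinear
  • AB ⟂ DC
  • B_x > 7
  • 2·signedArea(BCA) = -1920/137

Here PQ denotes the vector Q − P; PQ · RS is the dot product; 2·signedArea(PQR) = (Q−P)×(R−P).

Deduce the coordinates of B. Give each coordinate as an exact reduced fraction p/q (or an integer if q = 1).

1. B_x = 1083/137  [D, C, B are collinear ∩ AB ⟂ DC]
2. B_y = -618/137  [D, C, B are collinear ∩ AB ⟂ DC]
   → B = (1083/137, -618/137)

B = (1083/137, -618/137)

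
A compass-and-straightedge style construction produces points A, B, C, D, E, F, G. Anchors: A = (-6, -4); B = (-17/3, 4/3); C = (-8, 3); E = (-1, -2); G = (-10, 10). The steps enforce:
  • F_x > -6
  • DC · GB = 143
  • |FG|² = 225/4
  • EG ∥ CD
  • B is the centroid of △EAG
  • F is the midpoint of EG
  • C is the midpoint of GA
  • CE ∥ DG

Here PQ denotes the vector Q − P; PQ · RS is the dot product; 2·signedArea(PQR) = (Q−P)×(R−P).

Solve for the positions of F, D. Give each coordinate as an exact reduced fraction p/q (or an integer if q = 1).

D = (-17, 15)
F = (-11/2, 4)

1. F_x = -11/2  [F is the midpoint of EG]
2. F_y = 4  [F is the midpoint of EG]
   → F = (-11/2, 4)
3. D_x = -17  [CE ∥ DG ∩ EG ∥ CD]
4. D_y = 15  [CE ∥ DG ∩ EG ∥ CD]
   → D = (-17, 15)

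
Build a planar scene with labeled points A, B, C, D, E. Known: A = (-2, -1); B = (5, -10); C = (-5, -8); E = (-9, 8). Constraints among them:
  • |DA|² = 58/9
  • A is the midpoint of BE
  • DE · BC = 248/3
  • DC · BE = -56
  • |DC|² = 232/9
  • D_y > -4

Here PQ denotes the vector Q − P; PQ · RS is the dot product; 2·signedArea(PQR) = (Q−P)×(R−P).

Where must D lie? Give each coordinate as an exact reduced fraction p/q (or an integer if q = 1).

1. D_x = -3  [DC · BE = -56 ∩ DE · BC = 248/3]
2. D_y = -10/3  [DC · BE = -56 ∩ DE · BC = 248/3]
   → D = (-3, -10/3)

D = (-3, -10/3)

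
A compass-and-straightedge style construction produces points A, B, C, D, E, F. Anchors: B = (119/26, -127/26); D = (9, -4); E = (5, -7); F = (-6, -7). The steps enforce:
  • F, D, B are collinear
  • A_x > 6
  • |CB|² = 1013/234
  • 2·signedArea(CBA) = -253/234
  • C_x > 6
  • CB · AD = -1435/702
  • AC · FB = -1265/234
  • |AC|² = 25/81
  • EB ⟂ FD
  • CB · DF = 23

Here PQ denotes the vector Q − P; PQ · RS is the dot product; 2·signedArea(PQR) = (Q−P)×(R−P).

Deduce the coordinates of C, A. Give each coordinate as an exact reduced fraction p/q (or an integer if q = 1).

1. C_x = 19/3  [line 15·x + 3·y + -77 = 0 ∩ |CB|² = 1013/234]
2. C_y = -6  [line 15·x + 3·y + -77 = 0 ∩ |CB|² = 1013/234]
   → C = (19/3, -6)
3. A_x = 61/9  [CB · AD = -1435/702 ∩ AC · FB = -1265/234]
4. A_y = -17/3  [CB · AD = -1435/702 ∩ AC · FB = -1265/234]
   → A = (61/9, -17/3)

A = (61/9, -17/3)
C = (19/3, -6)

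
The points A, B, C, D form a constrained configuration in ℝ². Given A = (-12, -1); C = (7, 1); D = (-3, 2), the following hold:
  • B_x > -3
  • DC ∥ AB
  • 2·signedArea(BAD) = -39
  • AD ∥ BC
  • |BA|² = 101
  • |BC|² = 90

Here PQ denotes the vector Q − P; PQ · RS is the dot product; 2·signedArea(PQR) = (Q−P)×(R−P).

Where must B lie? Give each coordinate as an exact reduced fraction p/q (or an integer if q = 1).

B = (-2, -2)

1. B_x = -2  [AD ∥ BC ∩ DC ∥ AB]
2. B_y = -2  [AD ∥ BC ∩ DC ∥ AB]
   → B = (-2, -2)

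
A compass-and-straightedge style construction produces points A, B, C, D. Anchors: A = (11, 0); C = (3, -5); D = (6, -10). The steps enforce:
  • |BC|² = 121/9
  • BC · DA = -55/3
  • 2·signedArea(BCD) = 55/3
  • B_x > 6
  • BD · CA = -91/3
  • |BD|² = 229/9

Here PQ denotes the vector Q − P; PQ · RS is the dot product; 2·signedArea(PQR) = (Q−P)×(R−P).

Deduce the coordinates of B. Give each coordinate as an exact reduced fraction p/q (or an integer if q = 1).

B = (20/3, -5)

1. B_x = 20/3  [2·signedArea(BCD) = 55/3 ∩ BC · DA = -55/3]
2. B_y = -5  [2·signedArea(BCD) = 55/3 ∩ BC · DA = -55/3]
   → B = (20/3, -5)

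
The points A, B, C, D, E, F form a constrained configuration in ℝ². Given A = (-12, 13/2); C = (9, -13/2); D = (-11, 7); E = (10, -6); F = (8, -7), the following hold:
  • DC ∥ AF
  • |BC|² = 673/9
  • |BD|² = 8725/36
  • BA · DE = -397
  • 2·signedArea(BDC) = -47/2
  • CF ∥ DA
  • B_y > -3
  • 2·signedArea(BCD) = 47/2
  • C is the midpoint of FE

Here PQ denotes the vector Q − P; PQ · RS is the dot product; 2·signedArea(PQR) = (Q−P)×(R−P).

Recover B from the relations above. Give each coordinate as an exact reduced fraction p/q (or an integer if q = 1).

B = (4/3, -5/2)

1. B_x = 4/3  [2·signedArea(BDC) = -47/2 ∩ BA · DE = -397]
2. B_y = -5/2  [2·signedArea(BDC) = -47/2 ∩ BA · DE = -397]
   → B = (4/3, -5/2)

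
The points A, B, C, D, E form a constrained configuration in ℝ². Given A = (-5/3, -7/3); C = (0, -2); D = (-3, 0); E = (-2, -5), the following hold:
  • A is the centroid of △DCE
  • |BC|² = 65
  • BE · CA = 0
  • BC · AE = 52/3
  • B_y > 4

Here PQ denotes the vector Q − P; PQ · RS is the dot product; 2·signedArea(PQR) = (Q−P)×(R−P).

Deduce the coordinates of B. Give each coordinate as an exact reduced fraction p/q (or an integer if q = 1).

1. B_x = -4  [BE · CA = 0 ∩ BC · AE = 52/3]
2. B_y = 5  [BE · CA = 0 ∩ BC · AE = 52/3]
   → B = (-4, 5)

B = (-4, 5)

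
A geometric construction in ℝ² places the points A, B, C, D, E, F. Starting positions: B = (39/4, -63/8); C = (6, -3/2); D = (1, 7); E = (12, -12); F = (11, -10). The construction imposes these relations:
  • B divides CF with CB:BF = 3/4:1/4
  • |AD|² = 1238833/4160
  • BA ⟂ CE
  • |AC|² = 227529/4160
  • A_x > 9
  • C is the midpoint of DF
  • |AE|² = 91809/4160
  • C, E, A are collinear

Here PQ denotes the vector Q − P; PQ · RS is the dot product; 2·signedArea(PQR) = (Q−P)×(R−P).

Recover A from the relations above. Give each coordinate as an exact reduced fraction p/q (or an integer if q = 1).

A = (1257/130, -4119/520)

1. A_x = 1257/130  [C, E, A are collinear ∩ BA ⟂ CE]
2. A_y = -4119/520  [C, E, A are collinear ∩ BA ⟂ CE]
   → A = (1257/130, -4119/520)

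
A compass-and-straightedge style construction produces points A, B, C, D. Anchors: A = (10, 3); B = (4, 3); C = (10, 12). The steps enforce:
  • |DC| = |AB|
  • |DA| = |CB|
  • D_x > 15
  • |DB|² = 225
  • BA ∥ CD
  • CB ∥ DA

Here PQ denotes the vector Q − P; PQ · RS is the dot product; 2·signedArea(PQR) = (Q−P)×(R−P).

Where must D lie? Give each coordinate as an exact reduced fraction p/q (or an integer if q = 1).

1. D_x = 16  [CB ∥ DA ∩ BA ∥ CD]
2. D_y = 12  [CB ∥ DA ∩ BA ∥ CD]
   → D = (16, 12)

D = (16, 12)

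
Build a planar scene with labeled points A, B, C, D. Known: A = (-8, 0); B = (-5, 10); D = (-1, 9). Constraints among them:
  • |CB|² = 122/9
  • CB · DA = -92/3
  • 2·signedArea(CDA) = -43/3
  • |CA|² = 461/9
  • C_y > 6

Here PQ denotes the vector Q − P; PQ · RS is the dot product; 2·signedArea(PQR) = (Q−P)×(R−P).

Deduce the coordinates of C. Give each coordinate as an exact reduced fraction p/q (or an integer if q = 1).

C = (-14/3, 19/3)

1. C_x = -14/3  [CB · DA = -92/3 ∩ 2·signedArea(CDA) = -43/3]
2. C_y = 19/3  [CB · DA = -92/3 ∩ 2·signedArea(CDA) = -43/3]
   → C = (-14/3, 19/3)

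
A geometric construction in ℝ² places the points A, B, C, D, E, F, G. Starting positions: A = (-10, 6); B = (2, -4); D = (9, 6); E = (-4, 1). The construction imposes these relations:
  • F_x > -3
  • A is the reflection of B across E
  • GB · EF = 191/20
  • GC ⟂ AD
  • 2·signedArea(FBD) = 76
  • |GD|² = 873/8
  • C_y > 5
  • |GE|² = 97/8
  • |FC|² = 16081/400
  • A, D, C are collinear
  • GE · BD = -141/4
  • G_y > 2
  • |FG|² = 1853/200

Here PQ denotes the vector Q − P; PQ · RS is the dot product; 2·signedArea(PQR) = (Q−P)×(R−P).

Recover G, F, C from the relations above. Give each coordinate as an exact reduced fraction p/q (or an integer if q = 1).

C = (-3/4, 6)
F = (-14/5, 0)
G = (-3/4, 9/4)

1. G_x = -3/4  [line -7·x + -10·y + 69/4 = 0 ∩ |GD|² = 873/8]
2. G_y = 9/4  [line -7·x + -10·y + 69/4 = 0 ∩ |GD|² = 873/8]
   → G = (-3/4, 9/4)
3. F_x = -14/5  [GB · EF = 191/20 ∩ 2·signedArea(FBD) = 76]
4. F_y = 0  [GB · EF = 191/20 ∩ 2·signedArea(FBD) = 76]
   → F = (-14/5, 0)
5. C_x = -3/4  [A, D, C are collinear ∩ GC ⟂ AD]
6. C_y = 6  [A, D, C are collinear ∩ GC ⟂ AD]
   → C = (-3/4, 6)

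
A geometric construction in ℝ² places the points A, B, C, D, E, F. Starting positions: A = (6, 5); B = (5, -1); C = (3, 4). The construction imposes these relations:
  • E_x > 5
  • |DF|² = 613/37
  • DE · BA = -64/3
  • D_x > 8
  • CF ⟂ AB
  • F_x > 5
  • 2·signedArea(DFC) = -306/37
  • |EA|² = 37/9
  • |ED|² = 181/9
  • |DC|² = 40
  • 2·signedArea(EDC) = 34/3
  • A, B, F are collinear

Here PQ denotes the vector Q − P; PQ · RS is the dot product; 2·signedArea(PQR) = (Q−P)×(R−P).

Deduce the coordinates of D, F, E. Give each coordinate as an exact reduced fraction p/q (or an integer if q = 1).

D = (9, 6)
E = (17/3, 3)
F = (213/37, 131/37)

1. F_x = 213/37  [A, B, F are collinear ∩ CF ⟂ AB]
2. F_y = 131/37  [A, B, F are collinear ∩ CF ⟂ AB]
   → F = (213/37, 131/37)
3. D_x = 9  [line -17/37·x + -102/37·y + 765/37 = 0 ∩ |DF|² = 613/37]
4. D_y = 6  [line -17/37·x + -102/37·y + 765/37 = 0 ∩ |DF|² = 613/37]
   → D = (9, 6)
5. E_x = 17/3  [2·signedArea(EDC) = 34/3 ∩ DE · BA = -64/3]
6. E_y = 3  [2·signedArea(EDC) = 34/3 ∩ DE · BA = -64/3]
   → E = (17/3, 3)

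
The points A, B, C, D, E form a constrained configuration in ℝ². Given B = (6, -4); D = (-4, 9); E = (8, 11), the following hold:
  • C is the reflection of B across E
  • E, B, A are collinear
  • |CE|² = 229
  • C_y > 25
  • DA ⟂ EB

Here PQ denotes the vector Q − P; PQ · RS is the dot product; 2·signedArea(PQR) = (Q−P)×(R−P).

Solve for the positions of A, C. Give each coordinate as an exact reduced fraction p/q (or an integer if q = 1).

A = (1724/229, 1709/229)
C = (10, 26)

1. A_x = 1724/229  [E, B, A are collinear ∩ DA ⟂ EB]
2. A_y = 1709/229  [E, B, A are collinear ∩ DA ⟂ EB]
   → A = (1724/229, 1709/229)
3. C_x = 10  [C is the reflection of B across E]
4. C_y = 26  [C is the reflection of B across E]
   → C = (10, 26)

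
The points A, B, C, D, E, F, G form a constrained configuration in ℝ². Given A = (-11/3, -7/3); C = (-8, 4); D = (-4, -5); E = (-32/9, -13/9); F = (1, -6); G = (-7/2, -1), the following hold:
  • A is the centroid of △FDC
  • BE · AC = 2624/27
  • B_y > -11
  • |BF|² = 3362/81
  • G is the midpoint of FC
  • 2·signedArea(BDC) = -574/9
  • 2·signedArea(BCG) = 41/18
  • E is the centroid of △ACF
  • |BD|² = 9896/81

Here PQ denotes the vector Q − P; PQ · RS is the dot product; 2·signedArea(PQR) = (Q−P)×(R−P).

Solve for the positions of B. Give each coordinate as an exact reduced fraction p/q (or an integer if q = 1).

1. B_x = 50/9  [2·signedArea(BCG) = 41/18 ∩ 2·signedArea(BDC) = -574/9]
2. B_y = -95/9  [2·signedArea(BCG) = 41/18 ∩ 2·signedArea(BDC) = -574/9]
   → B = (50/9, -95/9)

B = (50/9, -95/9)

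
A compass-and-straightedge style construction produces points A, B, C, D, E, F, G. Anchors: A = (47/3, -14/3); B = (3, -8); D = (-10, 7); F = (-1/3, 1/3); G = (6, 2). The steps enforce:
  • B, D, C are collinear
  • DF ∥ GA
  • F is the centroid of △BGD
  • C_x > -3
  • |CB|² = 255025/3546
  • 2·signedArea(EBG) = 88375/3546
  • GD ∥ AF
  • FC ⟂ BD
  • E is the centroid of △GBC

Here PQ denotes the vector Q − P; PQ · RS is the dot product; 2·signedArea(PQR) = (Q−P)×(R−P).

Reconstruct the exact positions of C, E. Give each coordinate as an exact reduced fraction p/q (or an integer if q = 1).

1. C_x = -3019/1182  [B, D, C are collinear ∩ FC ⟂ BD]
2. C_y = -627/394  [B, D, C are collinear ∩ FC ⟂ BD]
   → C = (-3019/1182, -627/394)
3. E_x = 7619/3546  [E is the centroid of △GBC]
4. E_y = -997/394  [E is the centroid of △GBC]
   → E = (7619/3546, -997/394)

C = (-3019/1182, -627/394)
E = (7619/3546, -997/394)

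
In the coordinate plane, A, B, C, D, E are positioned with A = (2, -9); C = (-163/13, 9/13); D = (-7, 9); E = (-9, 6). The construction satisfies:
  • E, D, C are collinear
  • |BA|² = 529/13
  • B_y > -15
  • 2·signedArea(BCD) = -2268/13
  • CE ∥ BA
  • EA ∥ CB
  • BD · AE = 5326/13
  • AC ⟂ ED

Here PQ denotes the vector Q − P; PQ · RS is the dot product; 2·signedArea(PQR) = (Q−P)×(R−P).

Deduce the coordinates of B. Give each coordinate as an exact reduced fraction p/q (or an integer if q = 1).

B = (-20/13, -186/13)

1. B_x = -20/13  [CE ∥ BA ∩ EA ∥ CB]
2. B_y = -186/13  [CE ∥ BA ∩ EA ∥ CB]
   → B = (-20/13, -186/13)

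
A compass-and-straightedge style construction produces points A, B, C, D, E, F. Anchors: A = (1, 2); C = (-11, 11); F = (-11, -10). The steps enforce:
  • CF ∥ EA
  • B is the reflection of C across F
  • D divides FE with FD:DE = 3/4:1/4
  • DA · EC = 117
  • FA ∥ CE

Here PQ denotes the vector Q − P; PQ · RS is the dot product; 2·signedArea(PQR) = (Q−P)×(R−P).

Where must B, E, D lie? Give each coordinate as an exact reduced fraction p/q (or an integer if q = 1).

B = (-11, -31)
D = (-2, 59/4)
E = (1, 23)

1. B_x = -11  [B is the reflection of C across F]
2. B_y = -31  [B is the reflection of C across F]
   → B = (-11, -31)
3. E_x = 1  [CF ∥ EA ∩ FA ∥ CE]
4. E_y = 23  [CF ∥ EA ∩ FA ∥ CE]
   → E = (1, 23)
5. D_x = -2  [D divides FE with FD:DE = 3/4:1/4]
6. D_y = 59/4  [D divides FE with FD:DE = 3/4:1/4]
   → D = (-2, 59/4)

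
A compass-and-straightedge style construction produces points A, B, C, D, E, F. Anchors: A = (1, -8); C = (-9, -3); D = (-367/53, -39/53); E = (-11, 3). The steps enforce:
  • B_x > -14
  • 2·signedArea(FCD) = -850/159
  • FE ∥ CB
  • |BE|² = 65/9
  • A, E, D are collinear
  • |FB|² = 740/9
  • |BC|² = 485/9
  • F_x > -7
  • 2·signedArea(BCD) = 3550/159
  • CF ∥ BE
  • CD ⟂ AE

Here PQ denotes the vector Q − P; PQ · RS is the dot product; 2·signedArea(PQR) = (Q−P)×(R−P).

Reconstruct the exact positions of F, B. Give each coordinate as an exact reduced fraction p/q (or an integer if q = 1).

B = (-41/3, 8/3)
F = (-19/3, -8/3)

1. B_x = -41/3  [line -120/53·x + 110/53·y + -5800/159 = 0 ∩ |BC|² = 485/9]
2. B_y = 8/3  [line -120/53·x + 110/53·y + -5800/159 = 0 ∩ |BC|² = 485/9]
   → B = (-41/3, 8/3)
3. F_x = -19/3  [2·signedArea(FCD) = -850/159 ∩ CF ∥ BE]
4. F_y = -8/3  [2·signedArea(FCD) = -850/159 ∩ CF ∥ BE]
   → F = (-19/3, -8/3)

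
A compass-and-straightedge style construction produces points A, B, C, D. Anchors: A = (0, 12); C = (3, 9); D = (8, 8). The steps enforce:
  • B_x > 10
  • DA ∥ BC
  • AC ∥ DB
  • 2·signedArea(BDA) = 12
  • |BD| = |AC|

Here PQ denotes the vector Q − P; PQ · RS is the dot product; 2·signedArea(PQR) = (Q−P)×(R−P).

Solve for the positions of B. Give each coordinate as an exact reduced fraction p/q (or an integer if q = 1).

B = (11, 5)

1. B_x = 11  [DA ∥ BC ∩ AC ∥ DB]
2. B_y = 5  [DA ∥ BC ∩ AC ∥ DB]
   → B = (11, 5)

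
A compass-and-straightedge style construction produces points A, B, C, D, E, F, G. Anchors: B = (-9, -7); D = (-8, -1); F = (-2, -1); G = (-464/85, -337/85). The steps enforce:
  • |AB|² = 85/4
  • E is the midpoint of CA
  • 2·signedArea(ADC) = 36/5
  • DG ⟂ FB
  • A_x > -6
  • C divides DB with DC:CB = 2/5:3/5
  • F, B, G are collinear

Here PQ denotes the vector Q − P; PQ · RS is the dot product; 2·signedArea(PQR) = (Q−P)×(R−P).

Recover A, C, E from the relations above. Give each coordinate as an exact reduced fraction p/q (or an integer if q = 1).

1. C_x = -42/5  [C divides DB with DC:CB = 2/5:3/5]
2. C_y = -17/5  [C divides DB with DC:CB = 2/5:3/5]
   → C = (-42/5, -17/5)
3. A_x = -11/2  [line 12/5·x + -2/5·y + 58/5 = 0 ∩ |AB|² = 85/4]
4. A_y = -4  [line 12/5·x + -2/5·y + 58/5 = 0 ∩ |AB|² = 85/4]
   → A = (-11/2, -4)
5. E_x = -139/20  [E is the midpoint of CA]
6. E_y = -37/10  [E is the midpoint of CA]
   → E = (-139/20, -37/10)

A = (-11/2, -4)
C = (-42/5, -17/5)
E = (-139/20, -37/10)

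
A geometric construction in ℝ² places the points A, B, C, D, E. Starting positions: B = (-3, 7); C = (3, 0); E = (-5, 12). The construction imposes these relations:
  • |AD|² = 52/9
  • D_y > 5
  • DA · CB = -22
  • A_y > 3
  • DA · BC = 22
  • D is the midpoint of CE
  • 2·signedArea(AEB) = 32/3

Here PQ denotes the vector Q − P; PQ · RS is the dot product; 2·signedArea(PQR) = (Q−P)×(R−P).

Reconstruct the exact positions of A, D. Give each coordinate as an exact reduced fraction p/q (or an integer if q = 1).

A = (1/3, 4)
D = (-1, 6)

1. D_x = -1  [D is the midpoint of CE]
2. D_y = 6  [D is the midpoint of CE]
   → D = (-1, 6)
3. A_x = 1/3  [2·signedArea(AEB) = 32/3 ∩ DA · CB = -22]
4. A_y = 4  [2·signedArea(AEB) = 32/3 ∩ DA · CB = -22]
   → A = (1/3, 4)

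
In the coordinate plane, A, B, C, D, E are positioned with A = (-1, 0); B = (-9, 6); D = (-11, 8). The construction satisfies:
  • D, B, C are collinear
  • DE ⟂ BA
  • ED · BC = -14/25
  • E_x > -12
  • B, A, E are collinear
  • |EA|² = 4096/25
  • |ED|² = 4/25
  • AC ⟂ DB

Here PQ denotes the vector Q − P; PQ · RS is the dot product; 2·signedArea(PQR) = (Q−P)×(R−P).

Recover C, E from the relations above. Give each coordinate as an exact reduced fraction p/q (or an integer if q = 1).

C = (-2, -1)
E = (-281/25, 192/25)

1. C_x = -2  [D, B, C are collinear ∩ AC ⟂ DB]
2. C_y = -1  [D, B, C are collinear ∩ AC ⟂ DB]
   → C = (-2, -1)
3. E_x = -281/25  [B, A, E are collinear ∩ DE ⟂ BA]
4. E_y = 192/25  [B, A, E are collinear ∩ DE ⟂ BA]
   → E = (-281/25, 192/25)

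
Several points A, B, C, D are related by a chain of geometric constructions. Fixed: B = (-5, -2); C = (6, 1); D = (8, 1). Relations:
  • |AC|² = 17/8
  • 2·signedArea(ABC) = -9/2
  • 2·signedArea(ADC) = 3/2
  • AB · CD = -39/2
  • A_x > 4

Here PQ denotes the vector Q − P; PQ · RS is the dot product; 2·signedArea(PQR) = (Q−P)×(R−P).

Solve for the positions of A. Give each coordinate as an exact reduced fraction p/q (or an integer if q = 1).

A = (19/4, 1/4)

1. A_x = 19/4  [2·signedArea(ABC) = -9/2 ∩ 2·signedArea(ADC) = 3/2]
2. A_y = 1/4  [2·signedArea(ABC) = -9/2 ∩ 2·signedArea(ADC) = 3/2]
   → A = (19/4, 1/4)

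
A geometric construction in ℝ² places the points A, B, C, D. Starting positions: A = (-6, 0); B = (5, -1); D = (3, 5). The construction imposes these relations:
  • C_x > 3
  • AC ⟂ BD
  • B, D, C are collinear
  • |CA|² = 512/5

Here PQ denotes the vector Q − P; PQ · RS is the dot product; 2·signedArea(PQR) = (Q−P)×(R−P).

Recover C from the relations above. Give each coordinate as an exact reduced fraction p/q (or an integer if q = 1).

C = (18/5, 16/5)

1. C_x = 18/5  [B, D, C are collinear ∩ AC ⟂ BD]
2. C_y = 16/5  [B, D, C are collinear ∩ AC ⟂ BD]
   → C = (18/5, 16/5)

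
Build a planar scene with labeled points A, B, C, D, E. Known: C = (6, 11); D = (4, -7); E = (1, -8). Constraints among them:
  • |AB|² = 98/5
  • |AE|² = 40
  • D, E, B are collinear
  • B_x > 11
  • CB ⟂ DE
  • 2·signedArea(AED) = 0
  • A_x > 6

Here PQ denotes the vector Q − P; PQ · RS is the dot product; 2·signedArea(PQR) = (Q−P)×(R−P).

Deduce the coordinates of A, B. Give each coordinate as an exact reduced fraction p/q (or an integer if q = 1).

1. A_x = 7  [line -1·x + 3·y + 25 = 0 ∩ |AE|² = 40]
2. A_y = -6  [line -1·x + 3·y + 25 = 0 ∩ |AE|² = 40]
   → A = (7, -6)
3. B_x = 56/5  [D, E, B are collinear ∩ CB ⟂ DE]
4. B_y = -23/5  [D, E, B are collinear ∩ CB ⟂ DE]
   → B = (56/5, -23/5)

A = (7, -6)
B = (56/5, -23/5)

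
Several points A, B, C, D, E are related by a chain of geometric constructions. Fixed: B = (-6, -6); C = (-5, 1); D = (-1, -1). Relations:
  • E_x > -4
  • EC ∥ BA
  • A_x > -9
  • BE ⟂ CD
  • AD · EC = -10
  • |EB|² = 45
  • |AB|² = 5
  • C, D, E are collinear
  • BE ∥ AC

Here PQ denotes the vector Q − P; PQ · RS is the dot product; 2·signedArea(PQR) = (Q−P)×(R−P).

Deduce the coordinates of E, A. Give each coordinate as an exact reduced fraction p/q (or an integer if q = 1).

1. E_x = -3  [C, D, E are collinear ∩ BE ⟂ CD]
2. E_y = 0  [C, D, E are collinear ∩ BE ⟂ CD]
   → E = (-3, 0)
3. A_x = -8  [BE ∥ AC ∩ EC ∥ BA]
4. A_y = -5  [BE ∥ AC ∩ EC ∥ BA]
   → A = (-8, -5)

A = (-8, -5)
E = (-3, 0)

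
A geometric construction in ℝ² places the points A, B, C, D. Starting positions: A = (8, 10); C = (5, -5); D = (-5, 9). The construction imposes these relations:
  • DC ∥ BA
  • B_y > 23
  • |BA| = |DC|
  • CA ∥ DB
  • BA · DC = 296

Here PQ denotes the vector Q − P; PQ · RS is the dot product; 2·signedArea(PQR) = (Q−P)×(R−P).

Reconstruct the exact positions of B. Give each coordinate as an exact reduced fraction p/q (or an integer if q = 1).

1. B_x = -2  [DC ∥ BA ∩ CA ∥ DB]
2. B_y = 24  [DC ∥ BA ∩ CA ∥ DB]
   → B = (-2, 24)

B = (-2, 24)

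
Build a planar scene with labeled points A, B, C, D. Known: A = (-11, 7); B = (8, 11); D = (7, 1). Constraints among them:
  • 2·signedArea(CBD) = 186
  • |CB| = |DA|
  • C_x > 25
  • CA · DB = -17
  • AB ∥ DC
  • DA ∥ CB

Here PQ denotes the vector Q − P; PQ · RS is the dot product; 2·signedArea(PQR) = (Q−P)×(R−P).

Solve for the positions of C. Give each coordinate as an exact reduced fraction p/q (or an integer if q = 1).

C = (26, 5)

1. C_x = 26  [DA ∥ CB ∩ AB ∥ DC]
2. C_y = 5  [DA ∥ CB ∩ AB ∥ DC]
   → C = (26, 5)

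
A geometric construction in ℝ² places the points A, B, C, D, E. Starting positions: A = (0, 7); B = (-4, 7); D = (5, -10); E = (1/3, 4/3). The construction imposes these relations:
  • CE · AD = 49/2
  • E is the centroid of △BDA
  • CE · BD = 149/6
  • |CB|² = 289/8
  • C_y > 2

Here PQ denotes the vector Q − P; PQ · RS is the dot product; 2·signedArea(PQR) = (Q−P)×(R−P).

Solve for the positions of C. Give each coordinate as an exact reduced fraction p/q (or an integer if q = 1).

1. C_x = 1/4  [CE · AD = 49/2 ∩ CE · BD = 149/6]
2. C_y = 11/4  [CE · AD = 49/2 ∩ CE · BD = 149/6]
   → C = (1/4, 11/4)

C = (1/4, 11/4)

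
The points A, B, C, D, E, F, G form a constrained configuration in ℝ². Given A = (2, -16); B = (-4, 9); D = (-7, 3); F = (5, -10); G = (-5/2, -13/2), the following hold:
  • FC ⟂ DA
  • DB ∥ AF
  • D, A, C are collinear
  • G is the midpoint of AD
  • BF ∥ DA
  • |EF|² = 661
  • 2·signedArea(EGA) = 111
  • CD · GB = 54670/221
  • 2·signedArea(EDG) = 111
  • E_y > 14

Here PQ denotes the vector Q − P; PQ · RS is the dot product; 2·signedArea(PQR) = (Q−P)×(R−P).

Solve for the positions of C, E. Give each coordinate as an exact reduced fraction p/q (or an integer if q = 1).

1. C_x = 101/442  [D, A, C are collinear ∩ FC ⟂ DA]
2. C_y = -5419/442  [D, A, C are collinear ∩ FC ⟂ DA]
   → C = (101/442, -5419/442)
3. E_x = -1  [line 19/2·x + 9/2·y + -58 = 0 ∩ |EF|² = 661]
4. E_y = 15  [line 19/2·x + 9/2·y + -58 = 0 ∩ |EF|² = 661]
   → E = (-1, 15)

C = (101/442, -5419/442)
E = (-1, 15)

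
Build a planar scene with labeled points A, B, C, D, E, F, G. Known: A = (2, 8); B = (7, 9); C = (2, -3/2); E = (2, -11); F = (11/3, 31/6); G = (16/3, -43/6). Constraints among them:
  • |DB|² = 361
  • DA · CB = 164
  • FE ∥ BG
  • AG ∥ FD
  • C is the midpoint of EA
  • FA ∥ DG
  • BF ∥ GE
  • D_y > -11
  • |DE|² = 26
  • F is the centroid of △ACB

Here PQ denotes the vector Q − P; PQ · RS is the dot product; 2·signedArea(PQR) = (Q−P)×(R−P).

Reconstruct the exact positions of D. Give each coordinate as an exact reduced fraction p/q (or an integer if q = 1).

1. D_x = 7  [FA ∥ DG ∩ AG ∥ FD]
2. D_y = -10  [FA ∥ DG ∩ AG ∥ FD]
   → D = (7, -10)

D = (7, -10)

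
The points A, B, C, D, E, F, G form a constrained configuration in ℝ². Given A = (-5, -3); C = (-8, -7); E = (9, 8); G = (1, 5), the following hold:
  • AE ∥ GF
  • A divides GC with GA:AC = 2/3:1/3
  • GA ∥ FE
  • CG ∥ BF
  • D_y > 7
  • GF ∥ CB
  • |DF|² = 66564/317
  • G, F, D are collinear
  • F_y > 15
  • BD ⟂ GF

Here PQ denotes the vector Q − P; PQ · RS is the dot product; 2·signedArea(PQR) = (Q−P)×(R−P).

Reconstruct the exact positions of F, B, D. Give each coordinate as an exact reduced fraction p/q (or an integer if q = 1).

1. F_x = 15  [GA ∥ FE ∩ AE ∥ GF]
2. F_y = 16  [GA ∥ FE ∩ AE ∥ GF]
   → F = (15, 16)
3. B_x = 6  [CG ∥ BF ∩ GF ∥ CB]
4. B_y = 4  [CG ∥ BF ∩ GF ∥ CB]
   → B = (6, 4)
5. D_x = 1143/317  [G, F, D are collinear ∩ BD ⟂ GF]
6. D_y = 2234/317  [G, F, D are collinear ∩ BD ⟂ GF]
   → D = (1143/317, 2234/317)

B = (6, 4)
D = (1143/317, 2234/317)
F = (15, 16)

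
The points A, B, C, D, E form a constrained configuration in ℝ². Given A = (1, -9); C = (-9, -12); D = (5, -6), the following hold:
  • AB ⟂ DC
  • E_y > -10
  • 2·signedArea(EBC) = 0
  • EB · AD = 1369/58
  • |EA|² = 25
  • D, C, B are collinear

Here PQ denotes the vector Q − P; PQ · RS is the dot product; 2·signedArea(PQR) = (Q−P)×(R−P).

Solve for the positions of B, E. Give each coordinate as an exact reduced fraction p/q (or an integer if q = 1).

B = (31/58, -459/58)
E = (-114/29, -285/29)

1. B_x = 31/58  [D, C, B are collinear ∩ AB ⟂ DC]
2. B_y = -459/58  [D, C, B are collinear ∩ AB ⟂ DC]
   → B = (31/58, -459/58)
3. E_x = -114/29  [2·signedArea(EBC) = 0 ∩ EB · AD = 1369/58]
4. E_y = -285/29  [2·signedArea(EBC) = 0 ∩ EB · AD = 1369/58]
   → E = (-114/29, -285/29)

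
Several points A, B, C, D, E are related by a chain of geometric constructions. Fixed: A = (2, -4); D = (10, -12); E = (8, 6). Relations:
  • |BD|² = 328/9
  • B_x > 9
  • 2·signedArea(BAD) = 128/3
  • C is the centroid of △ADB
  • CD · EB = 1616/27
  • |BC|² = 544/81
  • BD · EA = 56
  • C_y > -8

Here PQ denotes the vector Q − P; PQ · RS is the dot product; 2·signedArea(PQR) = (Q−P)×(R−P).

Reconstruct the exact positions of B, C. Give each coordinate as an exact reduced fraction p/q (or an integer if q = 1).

B = (28/3, -6)
C = (64/9, -22/3)

1. B_x = 28/3  [2·signedArea(BAD) = 128/3 ∩ BD · EA = 56]
2. B_y = -6  [2·signedArea(BAD) = 128/3 ∩ BD · EA = 56]
   → B = (28/3, -6)
3. C_x = 64/9  [C is the centroid of △ADB]
4. C_y = -22/3  [C is the centroid of △ADB]
   → C = (64/9, -22/3)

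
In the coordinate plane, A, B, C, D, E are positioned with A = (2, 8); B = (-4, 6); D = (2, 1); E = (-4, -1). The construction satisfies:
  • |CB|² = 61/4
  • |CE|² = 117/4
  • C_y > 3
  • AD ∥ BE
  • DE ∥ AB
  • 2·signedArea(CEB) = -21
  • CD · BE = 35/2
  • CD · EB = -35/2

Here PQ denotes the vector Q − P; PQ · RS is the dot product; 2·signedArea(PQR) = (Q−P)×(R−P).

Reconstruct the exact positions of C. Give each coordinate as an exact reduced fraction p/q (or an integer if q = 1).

C = (-1, 7/2)

1. C_x = -1  [CD · BE = 35/2 ∩ 2·signedArea(CEB) = -21]
2. C_y = 7/2  [CD · BE = 35/2 ∩ 2·signedArea(CEB) = -21]
   → C = (-1, 7/2)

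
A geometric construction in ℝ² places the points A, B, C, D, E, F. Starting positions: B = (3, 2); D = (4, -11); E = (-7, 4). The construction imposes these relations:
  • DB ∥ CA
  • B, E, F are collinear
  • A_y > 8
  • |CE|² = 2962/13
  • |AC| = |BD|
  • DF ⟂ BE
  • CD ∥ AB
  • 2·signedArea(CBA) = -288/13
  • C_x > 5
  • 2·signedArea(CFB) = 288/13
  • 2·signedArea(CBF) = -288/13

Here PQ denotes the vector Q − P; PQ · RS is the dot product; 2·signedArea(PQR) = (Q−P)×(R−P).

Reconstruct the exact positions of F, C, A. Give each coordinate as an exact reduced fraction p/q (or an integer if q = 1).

1. F_x = 84/13  [B, E, F are collinear ∩ DF ⟂ BE]
2. F_y = 17/13  [B, E, F are collinear ∩ DF ⟂ BE]
   → F = (84/13, 17/13)
3. C_x = 68/13  [line -9/13·x + -45/13·y + -171/13 = 0 ∩ |CE|² = 2962/13]
4. C_y = -63/13  [line -9/13·x + -45/13·y + -171/13 = 0 ∩ |CE|² = 2962/13]
   → C = (68/13, -63/13)
5. A_x = 55/13  [CD ∥ AB ∩ DB ∥ CA]
6. A_y = 106/13  [CD ∥ AB ∩ DB ∥ CA]
   → A = (55/13, 106/13)

A = (55/13, 106/13)
C = (68/13, -63/13)
F = (84/13, 17/13)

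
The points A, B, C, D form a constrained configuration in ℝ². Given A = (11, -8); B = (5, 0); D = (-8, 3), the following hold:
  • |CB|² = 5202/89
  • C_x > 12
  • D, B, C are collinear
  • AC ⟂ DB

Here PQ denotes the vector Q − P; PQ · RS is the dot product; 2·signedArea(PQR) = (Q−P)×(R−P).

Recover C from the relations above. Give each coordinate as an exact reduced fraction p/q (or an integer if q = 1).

C = (1108/89, -153/89)

1. C_x = 1108/89  [D, B, C are collinear ∩ AC ⟂ DB]
2. C_y = -153/89  [D, B, C are collinear ∩ AC ⟂ DB]
   → C = (1108/89, -153/89)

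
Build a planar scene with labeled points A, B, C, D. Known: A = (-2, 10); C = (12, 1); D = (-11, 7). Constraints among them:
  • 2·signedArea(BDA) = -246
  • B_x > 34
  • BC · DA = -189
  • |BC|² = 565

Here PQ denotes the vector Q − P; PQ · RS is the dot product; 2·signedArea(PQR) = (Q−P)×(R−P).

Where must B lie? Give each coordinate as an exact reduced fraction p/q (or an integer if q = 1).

B = (35, -5)

1. B_x = 35  [BC · DA = -189 ∩ 2·signedArea(BDA) = -246]
2. B_y = -5  [BC · DA = -189 ∩ 2·signedArea(BDA) = -246]
   → B = (35, -5)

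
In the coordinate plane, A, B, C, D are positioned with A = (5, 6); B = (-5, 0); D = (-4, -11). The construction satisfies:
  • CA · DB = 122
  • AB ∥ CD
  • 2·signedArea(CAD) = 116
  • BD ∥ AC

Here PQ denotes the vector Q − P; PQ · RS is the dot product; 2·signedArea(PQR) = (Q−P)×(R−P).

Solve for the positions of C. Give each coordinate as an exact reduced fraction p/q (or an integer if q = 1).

C = (6, -5)

1. C_x = 6  [AB ∥ CD ∩ BD ∥ AC]
2. C_y = -5  [AB ∥ CD ∩ BD ∥ AC]
   → C = (6, -5)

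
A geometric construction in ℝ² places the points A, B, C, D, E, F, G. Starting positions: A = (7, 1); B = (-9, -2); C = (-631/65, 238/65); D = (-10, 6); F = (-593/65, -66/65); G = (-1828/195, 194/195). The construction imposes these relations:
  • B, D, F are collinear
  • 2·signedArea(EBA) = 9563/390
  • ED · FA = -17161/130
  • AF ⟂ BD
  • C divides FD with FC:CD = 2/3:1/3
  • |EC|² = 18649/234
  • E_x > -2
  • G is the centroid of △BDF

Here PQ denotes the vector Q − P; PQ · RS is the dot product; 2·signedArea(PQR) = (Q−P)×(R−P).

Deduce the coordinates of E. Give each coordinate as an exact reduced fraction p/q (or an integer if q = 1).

E = (-463/390, 389/390)

1. E_x = -463/390  [2·signedArea(EBA) = 9563/390 ∩ ED · FA = -17161/130]
2. E_y = 389/390  [2·signedArea(EBA) = 9563/390 ∩ ED · FA = -17161/130]
   → E = (-463/390, 389/390)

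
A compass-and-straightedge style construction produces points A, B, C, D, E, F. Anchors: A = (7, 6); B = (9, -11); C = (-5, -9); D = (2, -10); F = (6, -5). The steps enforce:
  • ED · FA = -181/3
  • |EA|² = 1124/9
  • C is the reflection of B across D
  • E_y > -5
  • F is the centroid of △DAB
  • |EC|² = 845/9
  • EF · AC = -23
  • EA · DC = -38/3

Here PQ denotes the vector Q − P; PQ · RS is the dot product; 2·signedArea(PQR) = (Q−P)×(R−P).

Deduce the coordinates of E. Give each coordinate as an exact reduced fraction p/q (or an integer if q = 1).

1. E_x = 11/3  [EA · DC = -38/3 ∩ ED · FA = -181/3]
2. E_y = -14/3  [EA · DC = -38/3 ∩ ED · FA = -181/3]
   → E = (11/3, -14/3)

E = (11/3, -14/3)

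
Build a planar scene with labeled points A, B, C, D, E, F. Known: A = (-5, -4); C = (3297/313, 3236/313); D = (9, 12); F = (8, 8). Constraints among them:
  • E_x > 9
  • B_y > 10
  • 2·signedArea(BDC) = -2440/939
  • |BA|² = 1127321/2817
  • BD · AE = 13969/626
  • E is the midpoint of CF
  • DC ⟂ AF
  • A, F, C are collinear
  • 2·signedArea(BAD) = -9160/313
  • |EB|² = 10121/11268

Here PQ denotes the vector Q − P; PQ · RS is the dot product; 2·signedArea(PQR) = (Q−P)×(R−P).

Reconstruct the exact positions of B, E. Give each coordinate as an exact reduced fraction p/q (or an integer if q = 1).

B = (8618/939, 9496/939)
E = (5801/626, 2870/313)

1. B_x = 8618/939  [2·signedArea(BAD) = -9160/313 ∩ 2·signedArea(BDC) = -2440/939]
2. B_y = 9496/939  [2·signedArea(BAD) = -9160/313 ∩ 2·signedArea(BDC) = -2440/939]
   → B = (8618/939, 9496/939)
3. E_x = 5801/626  [E is the midpoint of CF]
4. E_y = 2870/313  [E is the midpoint of CF]
   → E = (5801/626, 2870/313)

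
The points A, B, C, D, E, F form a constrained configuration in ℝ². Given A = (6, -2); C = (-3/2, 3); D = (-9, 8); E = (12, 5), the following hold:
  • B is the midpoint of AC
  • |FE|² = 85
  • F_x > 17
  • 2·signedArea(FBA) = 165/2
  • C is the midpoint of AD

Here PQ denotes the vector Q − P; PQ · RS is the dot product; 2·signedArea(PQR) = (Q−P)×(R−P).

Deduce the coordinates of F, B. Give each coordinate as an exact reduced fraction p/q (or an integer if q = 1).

1. B_x = 9/4  [B is the midpoint of AC]
2. B_y = 1/2  [B is the midpoint of AC]
   → B = (9/4, 1/2)
3. F_x = 18  [line 5/2·x + 15/4·y + -90 = 0 ∩ |FE|² = 85]
4. F_y = 12  [line 5/2·x + 15/4·y + -90 = 0 ∩ |FE|² = 85]
   → F = (18, 12)

B = (9/4, 1/2)
F = (18, 12)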